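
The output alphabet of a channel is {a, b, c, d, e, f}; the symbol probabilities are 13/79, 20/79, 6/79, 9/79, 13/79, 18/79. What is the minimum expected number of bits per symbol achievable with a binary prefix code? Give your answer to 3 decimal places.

Repeatedly combine the two least-probable nodes; the expected code length is the sum of the merged weights.
merge 6/79 + 9/79 → 15/79
merge 13/79 + 13/79 → 26/79
merge 15/79 + 18/79 → 33/79
merge 20/79 + 26/79 → 46/79
merge 33/79 + 46/79 → 1
L = 15/79 + 26/79 + 33/79 + 46/79 + 1 = 199/79 ≈ 2.519 bits/symbol.

2.519 bits/symbol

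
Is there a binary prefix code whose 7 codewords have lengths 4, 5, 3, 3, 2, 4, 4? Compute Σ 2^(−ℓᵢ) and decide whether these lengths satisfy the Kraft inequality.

With common denominator 2^5 = 32: Σ 2^(−ℓᵢ) = 2/32 + 1/32 + 4/32 + 4/32 + 8/32 + 2/32 + 2/32 = 23/32 = 0.71875.
Kraft's inequality requires Σ ≤ 1; here Σ = 0.71875 ≤ 1, so such a prefix code exists.

0.71875; yes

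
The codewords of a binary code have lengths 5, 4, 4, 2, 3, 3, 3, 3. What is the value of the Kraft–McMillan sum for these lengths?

0.90625

With common denominator 2^5 = 32: Σ 2^(−ℓᵢ) = 1/32 + 2/32 + 2/32 + 8/32 + 4/32 + 4/32 + 4/32 + 4/32 = 29/32 = 0.90625.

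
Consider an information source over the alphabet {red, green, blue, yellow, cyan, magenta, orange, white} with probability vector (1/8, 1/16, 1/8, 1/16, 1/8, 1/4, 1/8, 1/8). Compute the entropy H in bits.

Each probability is a power of 1/2, so log₂(1/p) is an integer.
H = Σ p·log₂(1/p) = 1/8·3 + 1/16·4 + 1/8·3 + 1/16·4 + 1/8·3 + 1/4·2 + 1/8·3 + 1/8·3 = 2.875 bits.

2.875 bits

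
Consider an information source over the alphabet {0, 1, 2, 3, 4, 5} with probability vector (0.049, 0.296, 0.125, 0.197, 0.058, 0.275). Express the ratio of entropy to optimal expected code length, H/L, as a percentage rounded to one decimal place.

99.2%

Entropy H = −Σ p log₂ p ≈ 2.3202 bits.
Huffman merges: 49/1000+29/500→107/1000; 107/1000+1/8→29/125; 197/1000+29/125→429/1000; 11/40+37/125→571/1000; 429/1000+571/1000→1. L = 2339/1000 ≈ 2.3390.
Efficiency = H/L = 2.3202/2.3390 = 99.2%.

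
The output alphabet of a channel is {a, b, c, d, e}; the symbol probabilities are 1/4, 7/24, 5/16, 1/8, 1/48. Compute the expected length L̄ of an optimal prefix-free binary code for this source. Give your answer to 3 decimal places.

Repeatedly combine the two least-probable nodes; the expected code length is the sum of the merged weights.
merge 1/48 + 1/8 → 7/48
merge 7/48 + 1/4 → 19/48
merge 7/24 + 5/16 → 29/48
merge 19/48 + 29/48 → 1
L = 7/48 + 19/48 + 29/48 + 1 = 103/48 ≈ 2.146 bits/symbol.

2.146 bits/symbol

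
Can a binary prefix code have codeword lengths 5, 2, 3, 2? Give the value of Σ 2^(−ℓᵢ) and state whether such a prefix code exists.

0.65625; yes

With common denominator 2^5 = 32: Σ 2^(−ℓᵢ) = 1/32 + 8/32 + 4/32 + 8/32 = 21/32 = 0.65625.
Kraft's inequality requires Σ ≤ 1; here Σ = 0.65625 ≤ 1, so such a prefix code exists.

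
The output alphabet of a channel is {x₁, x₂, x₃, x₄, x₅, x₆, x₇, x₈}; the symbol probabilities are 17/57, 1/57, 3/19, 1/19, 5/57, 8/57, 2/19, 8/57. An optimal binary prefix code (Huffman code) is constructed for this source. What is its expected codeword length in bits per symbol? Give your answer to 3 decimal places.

Repeatedly combine the two least-probable nodes; the expected code length is the sum of the merged weights.
merge 1/57 + 1/19 → 4/57
merge 4/57 + 5/57 → 3/19
merge 2/19 + 8/57 → 14/57
merge 8/57 + 3/19 → 17/57
merge 3/19 + 14/57 → 23/57
merge 17/57 + 17/57 → 34/57
merge 23/57 + 34/57 → 1
L = 4/57 + 3/19 + 14/57 + 17/57 + 23/57 + 34/57 + 1 = 158/57 ≈ 2.772 bits/symbol.

2.772 bits/symbol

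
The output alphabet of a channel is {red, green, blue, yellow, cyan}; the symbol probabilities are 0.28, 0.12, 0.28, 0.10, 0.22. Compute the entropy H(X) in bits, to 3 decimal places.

H = −Σ pᵢ log₂ pᵢ.
−0.28·log₂(0.28) = 0.5142
−0.12·log₂(0.12) = 0.3671
−0.28·log₂(0.28) = 0.5142
−0.10·log₂(0.10) = 0.3322
−0.22·log₂(0.22) = 0.4806
Sum ≈ 2.2083 → 2.208 bits.

2.208 bits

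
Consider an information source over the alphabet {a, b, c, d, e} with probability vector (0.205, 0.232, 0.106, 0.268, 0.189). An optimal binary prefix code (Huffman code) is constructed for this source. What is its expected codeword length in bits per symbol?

2.295 bits/symbol

Repeatedly combine the two least-probable nodes; the expected code length is the sum of the merged weights.
merge 53/500 + 189/1000 → 59/200
merge 41/200 + 29/125 → 437/1000
merge 67/250 + 59/200 → 563/1000
merge 437/1000 + 563/1000 → 1
L = 59/200 + 437/1000 + 563/1000 + 1 = 459/200 = 2.295 bits/symbol.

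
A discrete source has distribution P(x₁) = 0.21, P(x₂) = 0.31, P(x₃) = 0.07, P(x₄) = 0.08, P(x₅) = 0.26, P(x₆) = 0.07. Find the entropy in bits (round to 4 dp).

2.3305 bits

H = −Σ pᵢ log₂ pᵢ.
−0.21·log₂(0.21) = 0.4728
−0.31·log₂(0.31) = 0.5238
−0.07·log₂(0.07) = 0.2686
−0.08·log₂(0.08) = 0.2915
−0.26·log₂(0.26) = 0.5053
−0.07·log₂(0.07) = 0.2686
Sum ≈ 2.3305 → 2.3305 bits.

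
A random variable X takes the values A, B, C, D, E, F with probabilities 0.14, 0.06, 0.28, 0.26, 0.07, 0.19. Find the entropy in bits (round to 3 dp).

H = −Σ pᵢ log₂ pᵢ.
−0.14·log₂(0.14) = 0.3971
−0.06·log₂(0.06) = 0.2435
−0.28·log₂(0.28) = 0.5142
−0.26·log₂(0.26) = 0.5053
−0.07·log₂(0.07) = 0.2686
−0.19·log₂(0.19) = 0.4552
Sum ≈ 2.3839 → 2.384 bits.

2.384 bits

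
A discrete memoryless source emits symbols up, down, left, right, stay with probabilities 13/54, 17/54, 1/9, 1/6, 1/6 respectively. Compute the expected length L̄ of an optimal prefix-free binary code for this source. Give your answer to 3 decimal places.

Repeatedly combine the two least-probable nodes; the expected code length is the sum of the merged weights.
merge 1/9 + 1/6 → 5/18
merge 1/6 + 13/54 → 11/27
merge 5/18 + 17/54 → 16/27
merge 11/27 + 16/27 → 1
L = 5/18 + 11/27 + 16/27 + 1 = 41/18 ≈ 2.278 bits/symbol.

2.278 bits/symbol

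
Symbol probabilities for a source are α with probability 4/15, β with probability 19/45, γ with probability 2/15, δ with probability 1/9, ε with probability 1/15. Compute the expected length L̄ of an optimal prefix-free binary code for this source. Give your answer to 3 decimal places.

Repeatedly combine the two least-probable nodes; the expected code length is the sum of the merged weights.
merge 1/15 + 1/9 → 8/45
merge 2/15 + 8/45 → 14/45
merge 4/15 + 14/45 → 26/45
merge 19/45 + 26/45 → 1
L = 8/45 + 14/45 + 26/45 + 1 = 31/15 ≈ 2.067 bits/symbol.

2.067 bits/symbol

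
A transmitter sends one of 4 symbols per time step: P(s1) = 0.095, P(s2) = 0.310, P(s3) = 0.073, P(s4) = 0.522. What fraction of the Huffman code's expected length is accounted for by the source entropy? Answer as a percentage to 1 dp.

97.9%

Entropy H = −Σ p log₂ p ≈ 1.6116 bits.
Huffman merges: 73/1000+19/200→21/125; 21/125+31/100→239/500; 239/500+261/500→1. L = 823/500 ≈ 1.6460.
Efficiency = H/L = 1.6116/1.6460 = 97.9%.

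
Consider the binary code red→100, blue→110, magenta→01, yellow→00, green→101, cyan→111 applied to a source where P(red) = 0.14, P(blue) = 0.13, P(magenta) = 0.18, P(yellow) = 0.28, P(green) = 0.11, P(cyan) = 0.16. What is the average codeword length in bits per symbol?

L̄ = Σ pᵢ·ℓᵢ = 0.14·3 + 0.13·3 + 0.18·2 + 0.28·2 + 0.11·3 + 0.16·3 = 2.54 bits/symbol.

2.54 bits/symbol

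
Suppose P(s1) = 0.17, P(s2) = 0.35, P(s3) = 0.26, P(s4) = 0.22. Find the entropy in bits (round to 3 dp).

H = −Σ pᵢ log₂ pᵢ.
−0.17·log₂(0.17) = 0.4346
−0.35·log₂(0.35) = 0.5301
−0.26·log₂(0.26) = 0.5053
−0.22·log₂(0.22) = 0.4806
Sum ≈ 1.9505 → 1.951 bits.

1.951 bits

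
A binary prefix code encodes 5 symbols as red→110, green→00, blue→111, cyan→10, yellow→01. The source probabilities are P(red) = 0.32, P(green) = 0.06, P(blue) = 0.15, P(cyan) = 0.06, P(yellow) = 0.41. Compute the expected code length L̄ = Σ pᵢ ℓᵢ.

L̄ = Σ pᵢ·ℓᵢ = 0.32·3 + 0.06·2 + 0.15·3 + 0.06·2 + 0.41·2 = 2.47 bits/symbol.

2.47 bits/symbol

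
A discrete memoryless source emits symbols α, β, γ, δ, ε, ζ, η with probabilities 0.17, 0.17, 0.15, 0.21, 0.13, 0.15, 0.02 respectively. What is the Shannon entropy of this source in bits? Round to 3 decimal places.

2.659 bits

H = −Σ pᵢ log₂ pᵢ.
−0.17·log₂(0.17) = 0.4346
−0.17·log₂(0.17) = 0.4346
−0.15·log₂(0.15) = 0.4105
−0.21·log₂(0.21) = 0.4728
−0.13·log₂(0.13) = 0.3826
−0.15·log₂(0.15) = 0.4105
−0.02·log₂(0.02) = 0.1129
Sum ≈ 2.6586 → 2.659 bits.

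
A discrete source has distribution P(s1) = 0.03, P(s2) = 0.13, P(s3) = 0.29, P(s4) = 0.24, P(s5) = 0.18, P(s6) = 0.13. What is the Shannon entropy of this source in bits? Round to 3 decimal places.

H = −Σ pᵢ log₂ pᵢ.
−0.03·log₂(0.03) = 0.1518
−0.13·log₂(0.13) = 0.3826
−0.29·log₂(0.29) = 0.5179
−0.24·log₂(0.24) = 0.4941
−0.18·log₂(0.18) = 0.4453
−0.13·log₂(0.13) = 0.3826
Sum ≈ 2.3744 → 2.374 bits.

2.374 bits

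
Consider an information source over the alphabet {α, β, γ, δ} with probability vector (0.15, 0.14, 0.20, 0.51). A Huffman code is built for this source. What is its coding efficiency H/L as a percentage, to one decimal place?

99.3%

Entropy H = −Σ p log₂ p ≈ 1.7675 bits.
Huffman merges: 7/50+3/20→29/100; 1/5+29/100→49/100; 49/100+51/100→1. L = 89/50 ≈ 1.7800.
Efficiency = H/L = 1.7675/1.7800 = 99.3%.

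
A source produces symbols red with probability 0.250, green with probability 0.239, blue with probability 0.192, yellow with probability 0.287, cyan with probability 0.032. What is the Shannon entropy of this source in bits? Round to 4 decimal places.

H = −Σ pᵢ log₂ pᵢ.
−0.250·log₂(0.250) = 0.5000
−0.239·log₂(0.239) = 0.4935
−0.192·log₂(0.192) = 0.4571
−0.287·log₂(0.287) = 0.5169
−0.032·log₂(0.032) = 0.1589
Sum ≈ 2.1264 → 2.1264 bits.

2.1264 bits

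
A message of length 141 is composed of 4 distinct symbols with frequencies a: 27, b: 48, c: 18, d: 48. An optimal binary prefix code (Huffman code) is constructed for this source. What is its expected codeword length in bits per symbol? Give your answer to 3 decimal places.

1.979 bits/symbol

Probabilities are the counts divided by 141.
Repeatedly combine the two least-probable nodes; the expected code length is the sum of the merged weights.
merge 6/47 + 9/47 → 15/47
merge 15/47 + 16/47 → 31/47
merge 16/47 + 31/47 → 1
L = 15/47 + 31/47 + 1 = 93/47 ≈ 1.979 bits/symbol.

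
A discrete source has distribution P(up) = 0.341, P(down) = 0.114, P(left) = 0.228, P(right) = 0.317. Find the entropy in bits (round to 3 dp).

1.898 bits

H = −Σ pᵢ log₂ pᵢ.
−0.341·log₂(0.341) = 0.5293
−0.114·log₂(0.114) = 0.3571
−0.228·log₂(0.228) = 0.4863
−0.317·log₂(0.317) = 0.5254
Sum ≈ 1.8981 → 1.898 bits.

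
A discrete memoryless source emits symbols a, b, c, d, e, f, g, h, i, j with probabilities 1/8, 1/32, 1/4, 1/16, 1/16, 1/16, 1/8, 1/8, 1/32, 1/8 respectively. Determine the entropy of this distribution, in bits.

Each probability is a power of 1/2, so log₂(1/p) is an integer.
H = Σ p·log₂(1/p) = 1/8·3 + 1/32·5 + 1/4·2 + 1/16·4 + 1/16·4 + 1/16·4 + 1/8·3 + 1/8·3 + 1/32·5 + 1/8·3 = 3.0625 bits.

3.0625 bits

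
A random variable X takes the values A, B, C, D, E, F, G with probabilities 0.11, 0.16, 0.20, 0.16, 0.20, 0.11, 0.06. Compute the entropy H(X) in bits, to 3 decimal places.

H = −Σ pᵢ log₂ pᵢ.
−0.11·log₂(0.11) = 0.3503
−0.16·log₂(0.16) = 0.4230
−0.20·log₂(0.20) = 0.4644
−0.16·log₂(0.16) = 0.4230
−0.20·log₂(0.20) = 0.4644
−0.11·log₂(0.11) = 0.3503
−0.06·log₂(0.06) = 0.2435
Sum ≈ 2.7189 → 2.719 bits.

2.719 bits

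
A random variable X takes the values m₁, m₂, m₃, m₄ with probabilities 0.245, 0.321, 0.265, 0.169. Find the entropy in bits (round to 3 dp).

H = −Σ pᵢ log₂ pᵢ.
−0.245·log₂(0.245) = 0.4971
−0.321·log₂(0.321) = 0.5262
−0.265·log₂(0.265) = 0.5077
−0.169·log₂(0.169) = 0.4335
Sum ≈ 1.9646 → 1.965 bits.

1.965 bits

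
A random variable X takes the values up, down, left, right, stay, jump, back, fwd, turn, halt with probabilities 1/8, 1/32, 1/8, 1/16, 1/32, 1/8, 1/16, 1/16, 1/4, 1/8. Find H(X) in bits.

3.0625 bits

Each probability is a power of 1/2, so log₂(1/p) is an integer.
H = Σ p·log₂(1/p) = 1/8·3 + 1/32·5 + 1/8·3 + 1/16·4 + 1/32·5 + 1/8·3 + 1/16·4 + 1/16·4 + 1/4·2 + 1/8·3 = 3.0625 bits.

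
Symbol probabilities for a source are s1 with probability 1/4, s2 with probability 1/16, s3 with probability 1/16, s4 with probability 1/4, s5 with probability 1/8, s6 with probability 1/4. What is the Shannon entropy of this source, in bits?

2.375 bits

Each probability is a power of 1/2, so log₂(1/p) is an integer.
H = Σ p·log₂(1/p) = 1/4·2 + 1/16·4 + 1/16·4 + 1/4·2 + 1/8·3 + 1/4·2 = 2.375 bits.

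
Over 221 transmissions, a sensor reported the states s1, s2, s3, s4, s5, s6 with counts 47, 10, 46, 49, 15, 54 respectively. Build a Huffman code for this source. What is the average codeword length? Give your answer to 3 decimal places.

2.434 bits/symbol

Probabilities are the counts divided by 221.
Repeatedly combine the two least-probable nodes; the expected code length is the sum of the merged weights.
merge 10/221 + 15/221 → 25/221
merge 25/221 + 46/221 → 71/221
merge 47/221 + 49/221 → 96/221
merge 54/221 + 71/221 → 125/221
merge 96/221 + 125/221 → 1
L = 25/221 + 71/221 + 96/221 + 125/221 + 1 = 538/221 ≈ 2.434 bits/symbol.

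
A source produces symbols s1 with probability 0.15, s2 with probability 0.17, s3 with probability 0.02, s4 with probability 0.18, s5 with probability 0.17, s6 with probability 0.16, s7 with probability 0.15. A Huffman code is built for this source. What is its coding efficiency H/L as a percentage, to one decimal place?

94.7%

Entropy H = −Σ p log₂ p ≈ 2.6715 bits.
Huffman merges: 1/50+3/20→17/100; 3/20+4/25→31/100; 17/100+17/100→17/50; 17/100+9/50→7/20; 31/100+17/50→13/20; 7/20+13/20→1. L = 141/50 ≈ 2.8200.
Efficiency = H/L = 2.6715/2.8200 = 94.7%.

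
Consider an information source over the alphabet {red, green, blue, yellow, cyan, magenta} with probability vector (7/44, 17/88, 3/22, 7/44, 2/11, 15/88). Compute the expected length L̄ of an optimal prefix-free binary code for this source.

2.625 bits/symbol

Repeatedly combine the two least-probable nodes; the expected code length is the sum of the merged weights.
merge 3/22 + 7/44 → 13/44
merge 7/44 + 15/88 → 29/88
merge 2/11 + 17/88 → 3/8
merge 13/44 + 29/88 → 5/8
merge 3/8 + 5/8 → 1
L = 13/44 + 29/88 + 3/8 + 5/8 + 1 = 21/8 = 2.625 bits/symbol.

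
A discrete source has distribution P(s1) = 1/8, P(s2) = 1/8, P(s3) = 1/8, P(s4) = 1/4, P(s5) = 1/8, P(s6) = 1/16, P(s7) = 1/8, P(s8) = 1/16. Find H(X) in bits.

2.875 bits

Each probability is a power of 1/2, so log₂(1/p) is an integer.
H = Σ p·log₂(1/p) = 1/8·3 + 1/8·3 + 1/8·3 + 1/4·2 + 1/8·3 + 1/16·4 + 1/8·3 + 1/16·4 = 2.875 bits.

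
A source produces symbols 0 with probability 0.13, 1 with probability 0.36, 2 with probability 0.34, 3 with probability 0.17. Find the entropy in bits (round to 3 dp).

1.877 bits

H = −Σ pᵢ log₂ pᵢ.
−0.13·log₂(0.13) = 0.3826
−0.36·log₂(0.36) = 0.5306
−0.34·log₂(0.34) = 0.5292
−0.17·log₂(0.17) = 0.4346
Sum ≈ 1.8770 → 1.877 bits.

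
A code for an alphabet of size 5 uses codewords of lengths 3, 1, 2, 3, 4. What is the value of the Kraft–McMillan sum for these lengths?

1.0625

With common denominator 2^4 = 16: Σ 2^(−ℓᵢ) = 2/16 + 8/16 + 4/16 + 2/16 + 1/16 = 17/16 = 1.0625.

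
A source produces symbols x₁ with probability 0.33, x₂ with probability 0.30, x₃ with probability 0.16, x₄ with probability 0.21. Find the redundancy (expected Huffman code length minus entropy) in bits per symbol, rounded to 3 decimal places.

Entropy H = −Σ p log₂ p ≈ 1.9448 bits.
Huffman merges: 4/25+21/100→37/100; 3/10+33/100→63/100; 37/100+63/100→1. L = 2 ≈ 2.0000.
L − H = 2.0000 − 1.9448 = 0.055 bits.

0.055 bits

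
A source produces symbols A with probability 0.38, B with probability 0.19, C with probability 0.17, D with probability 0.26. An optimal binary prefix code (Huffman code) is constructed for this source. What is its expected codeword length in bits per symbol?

1.98 bits/symbol

Repeatedly combine the two least-probable nodes; the expected code length is the sum of the merged weights.
merge 17/100 + 19/100 → 9/25
merge 13/50 + 9/25 → 31/50
merge 19/50 + 31/50 → 1
L = 9/25 + 31/50 + 1 = 99/50 = 1.98 bits/symbol.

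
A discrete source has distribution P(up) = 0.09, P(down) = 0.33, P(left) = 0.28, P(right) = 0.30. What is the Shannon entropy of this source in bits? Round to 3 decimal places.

1.876 bits

H = −Σ pᵢ log₂ pᵢ.
−0.09·log₂(0.09) = 0.3127
−0.33·log₂(0.33) = 0.5278
−0.28·log₂(0.28) = 0.5142
−0.30·log₂(0.30) = 0.5211
Sum ≈ 1.8758 → 1.876 bits.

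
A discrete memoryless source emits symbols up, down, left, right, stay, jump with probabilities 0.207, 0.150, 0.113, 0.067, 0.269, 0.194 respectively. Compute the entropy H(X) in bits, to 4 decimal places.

2.4662 bits

H = −Σ pᵢ log₂ pᵢ.
−0.207·log₂(0.207) = 0.4704
−0.150·log₂(0.150) = 0.4105
−0.113·log₂(0.113) = 0.3555
−0.067·log₂(0.067) = 0.2613
−0.269·log₂(0.269) = 0.5096
−0.194·log₂(0.194) = 0.4590
Sum ≈ 2.4662 → 2.4662 bits.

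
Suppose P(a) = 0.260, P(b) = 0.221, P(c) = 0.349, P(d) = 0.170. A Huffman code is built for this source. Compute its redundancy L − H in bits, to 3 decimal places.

Entropy H = −Σ p log₂ p ≈ 1.9512 bits.
Huffman merges: 17/100+221/1000→391/1000; 13/50+349/1000→609/1000; 391/1000+609/1000→1. L = 2 ≈ 2.0000.
L − H = 2.0000 − 1.9512 = 0.049 bits.

0.049 bits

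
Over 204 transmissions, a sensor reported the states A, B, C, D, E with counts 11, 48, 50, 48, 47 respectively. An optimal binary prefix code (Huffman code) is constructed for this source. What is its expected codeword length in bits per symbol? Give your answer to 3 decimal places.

2.284 bits/symbol

Probabilities are the counts divided by 204.
Repeatedly combine the two least-probable nodes; the expected code length is the sum of the merged weights.
merge 11/204 + 47/204 → 29/102
merge 4/17 + 4/17 → 8/17
merge 25/102 + 29/102 → 9/17
merge 8/17 + 9/17 → 1
L = 29/102 + 8/17 + 9/17 + 1 = 233/102 ≈ 2.284 bits/symbol.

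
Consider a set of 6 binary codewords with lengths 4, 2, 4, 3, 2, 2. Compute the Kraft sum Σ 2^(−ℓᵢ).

With common denominator 2^4 = 16: Σ 2^(−ℓᵢ) = 1/16 + 4/16 + 1/16 + 2/16 + 4/16 + 4/16 = 16/16 = 1.

1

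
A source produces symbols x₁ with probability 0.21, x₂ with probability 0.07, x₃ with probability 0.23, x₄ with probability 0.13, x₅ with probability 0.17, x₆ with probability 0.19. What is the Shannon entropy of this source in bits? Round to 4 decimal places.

2.5015 bits

H = −Σ pᵢ log₂ pᵢ.
−0.21·log₂(0.21) = 0.4728
−0.07·log₂(0.07) = 0.2686
−0.23·log₂(0.23) = 0.4877
−0.13·log₂(0.13) = 0.3826
−0.17·log₂(0.17) = 0.4346
−0.19·log₂(0.19) = 0.4552
Sum ≈ 2.5015 → 2.5015 bits.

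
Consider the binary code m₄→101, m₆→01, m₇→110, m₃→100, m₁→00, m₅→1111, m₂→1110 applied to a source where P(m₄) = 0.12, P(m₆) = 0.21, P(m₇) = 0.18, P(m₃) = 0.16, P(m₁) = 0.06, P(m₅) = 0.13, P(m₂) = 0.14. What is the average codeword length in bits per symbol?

3 bits/symbol

L̄ = Σ pᵢ·ℓᵢ = 0.12·3 + 0.21·2 + 0.18·3 + 0.16·3 + 0.06·2 + 0.13·4 + 0.14·4 = 3 bits/symbol.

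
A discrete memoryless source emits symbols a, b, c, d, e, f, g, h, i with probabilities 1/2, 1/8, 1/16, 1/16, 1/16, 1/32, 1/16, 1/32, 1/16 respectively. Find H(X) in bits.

Each probability is a power of 1/2, so log₂(1/p) is an integer.
H = Σ p·log₂(1/p) = 1/2·1 + 1/8·3 + 1/16·4 + 1/16·4 + 1/16·4 + 1/32·5 + 1/16·4 + 1/32·5 + 1/16·4 = 2.4375 bits.

2.4375 bits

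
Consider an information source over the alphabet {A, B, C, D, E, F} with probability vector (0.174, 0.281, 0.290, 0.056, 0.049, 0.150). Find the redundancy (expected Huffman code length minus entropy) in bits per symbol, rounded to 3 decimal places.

0.032 bits

Entropy H = −Σ p log₂ p ≈ 2.3281 bits.
Huffman merges: 49/1000+7/125→21/200; 21/200+3/20→51/200; 87/500+51/200→429/1000; 281/1000+29/100→571/1000; 429/1000+571/1000→1. L = 59/25 ≈ 2.3600.
L − H = 2.3600 − 2.3281 = 0.032 bits.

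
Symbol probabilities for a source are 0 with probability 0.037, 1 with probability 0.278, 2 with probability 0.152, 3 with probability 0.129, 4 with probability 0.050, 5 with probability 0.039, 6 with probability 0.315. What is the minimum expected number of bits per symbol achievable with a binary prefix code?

Repeatedly combine the two least-probable nodes; the expected code length is the sum of the merged weights.
merge 37/1000 + 39/1000 → 19/250
merge 1/20 + 19/250 → 63/500
merge 63/500 + 129/1000 → 51/200
merge 19/125 + 51/200 → 407/1000
merge 139/500 + 63/200 → 593/1000
merge 407/1000 + 593/1000 → 1
L = 19/250 + 63/500 + 51/200 + 407/1000 + 593/1000 + 1 = 2457/1000 = 2.457 bits/symbol.

2.457 bits/symbol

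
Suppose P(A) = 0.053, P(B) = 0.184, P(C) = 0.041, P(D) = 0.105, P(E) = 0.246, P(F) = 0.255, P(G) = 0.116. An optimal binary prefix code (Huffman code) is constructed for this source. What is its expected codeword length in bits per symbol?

Repeatedly combine the two least-probable nodes; the expected code length is the sum of the merged weights.
merge 41/1000 + 53/1000 → 47/500
merge 47/500 + 21/200 → 199/1000
merge 29/250 + 23/125 → 3/10
merge 199/1000 + 123/500 → 89/200
merge 51/200 + 3/10 → 111/200
merge 89/200 + 111/200 → 1
L = 47/500 + 199/1000 + 3/10 + 89/200 + 111/200 + 1 = 2593/1000 = 2.593 bits/symbol.

2.593 bits/symbol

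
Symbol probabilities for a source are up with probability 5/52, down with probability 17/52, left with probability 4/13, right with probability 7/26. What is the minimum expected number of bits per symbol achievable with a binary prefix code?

Repeatedly combine the two least-probable nodes; the expected code length is the sum of the merged weights.
merge 5/52 + 7/26 → 19/52
merge 4/13 + 17/52 → 33/52
merge 19/52 + 33/52 → 1
L = 19/52 + 33/52 + 1 = 2 bits/symbol.

2 bits/symbol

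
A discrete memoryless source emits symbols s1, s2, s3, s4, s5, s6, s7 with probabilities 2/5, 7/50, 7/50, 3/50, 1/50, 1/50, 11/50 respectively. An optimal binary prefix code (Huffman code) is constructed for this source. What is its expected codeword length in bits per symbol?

2.34 bits/symbol

Repeatedly combine the two least-probable nodes; the expected code length is the sum of the merged weights.
merge 1/50 + 1/50 → 1/25
merge 1/25 + 3/50 → 1/10
merge 1/10 + 7/50 → 6/25
merge 7/50 + 11/50 → 9/25
merge 6/25 + 9/25 → 3/5
merge 2/5 + 3/5 → 1
L = 1/25 + 1/10 + 6/25 + 9/25 + 3/5 + 1 = 117/50 = 2.34 bits/symbol.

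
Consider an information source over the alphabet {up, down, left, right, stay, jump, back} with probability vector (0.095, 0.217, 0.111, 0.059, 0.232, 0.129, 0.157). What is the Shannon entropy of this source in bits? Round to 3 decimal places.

H = −Σ pᵢ log₂ pᵢ.
−0.095·log₂(0.095) = 0.3226
−0.217·log₂(0.217) = 0.4783
−0.111·log₂(0.111) = 0.3520
−0.059·log₂(0.059) = 0.2409
−0.232·log₂(0.232) = 0.4890
−0.129·log₂(0.129) = 0.3811
−0.157·log₂(0.157) = 0.4194
Sum ≈ 2.6834 → 2.683 bits.

2.683 bits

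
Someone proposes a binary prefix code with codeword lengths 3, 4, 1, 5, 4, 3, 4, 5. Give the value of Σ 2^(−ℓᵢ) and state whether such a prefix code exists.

With common denominator 2^5 = 32: Σ 2^(−ℓᵢ) = 4/32 + 2/32 + 16/32 + 1/32 + 2/32 + 4/32 + 2/32 + 1/32 = 32/32 = 1.
Kraft's inequality requires Σ ≤ 1; here Σ = 1 ≤ 1, so such a prefix code exists.

1; yes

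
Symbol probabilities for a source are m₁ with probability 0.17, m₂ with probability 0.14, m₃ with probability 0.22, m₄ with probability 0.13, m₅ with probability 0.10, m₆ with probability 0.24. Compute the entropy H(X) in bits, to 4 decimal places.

H = −Σ pᵢ log₂ pᵢ.
−0.17·log₂(0.17) = 0.4346
−0.14·log₂(0.14) = 0.3971
−0.22·log₂(0.22) = 0.4806
−0.13·log₂(0.13) = 0.3826
−0.10·log₂(0.10) = 0.3322
−0.24·log₂(0.24) = 0.4941
Sum ≈ 2.5212 → 2.5212 bits.

2.5212 bits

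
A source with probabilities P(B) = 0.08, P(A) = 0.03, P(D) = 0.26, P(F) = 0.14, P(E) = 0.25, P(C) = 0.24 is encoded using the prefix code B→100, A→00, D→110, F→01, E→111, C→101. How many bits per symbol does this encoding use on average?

2.83 bits/symbol

L̄ = Σ pᵢ·ℓᵢ = 0.08·3 + 0.03·2 + 0.26·3 + 0.14·2 + 0.25·3 + 0.24·3 = 2.83 bits/symbol.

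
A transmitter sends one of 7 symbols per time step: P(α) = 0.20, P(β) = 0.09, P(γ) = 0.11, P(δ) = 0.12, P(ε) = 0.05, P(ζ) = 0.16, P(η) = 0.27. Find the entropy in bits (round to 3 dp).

H = −Σ pᵢ log₂ pᵢ.
−0.20·log₂(0.20) = 0.4644
−0.09·log₂(0.09) = 0.3127
−0.11·log₂(0.11) = 0.3503
−0.12·log₂(0.12) = 0.3671
−0.05·log₂(0.05) = 0.2161
−0.16·log₂(0.16) = 0.4230
−0.27·log₂(0.27) = 0.5100
Sum ≈ 2.6435 → 2.644 bits.

2.644 bits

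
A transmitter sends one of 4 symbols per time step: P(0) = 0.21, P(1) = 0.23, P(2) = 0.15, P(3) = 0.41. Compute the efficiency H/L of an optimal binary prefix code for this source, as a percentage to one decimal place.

97.4%

Entropy H = −Σ p log₂ p ≈ 1.8984 bits.
Huffman merges: 3/20+21/100→9/25; 23/100+9/25→59/100; 41/100+59/100→1. L = 39/20 ≈ 1.9500.
Efficiency = H/L = 1.8984/1.9500 = 97.4%.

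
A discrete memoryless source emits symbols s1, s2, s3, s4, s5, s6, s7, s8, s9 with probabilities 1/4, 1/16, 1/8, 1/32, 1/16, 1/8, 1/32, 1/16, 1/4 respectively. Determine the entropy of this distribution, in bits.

2.8125 bits

Each probability is a power of 1/2, so log₂(1/p) is an integer.
H = Σ p·log₂(1/p) = 1/4·2 + 1/16·4 + 1/8·3 + 1/32·5 + 1/16·4 + 1/8·3 + 1/32·5 + 1/16·4 + 1/4·2 = 2.8125 bits.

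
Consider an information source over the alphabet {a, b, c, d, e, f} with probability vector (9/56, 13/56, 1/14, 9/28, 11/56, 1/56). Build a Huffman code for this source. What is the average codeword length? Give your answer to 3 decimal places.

2.339 bits/symbol

Repeatedly combine the two least-probable nodes; the expected code length is the sum of the merged weights.
merge 1/56 + 1/14 → 5/56
merge 5/56 + 9/56 → 1/4
merge 11/56 + 13/56 → 3/7
merge 1/4 + 9/28 → 4/7
merge 3/7 + 4/7 → 1
L = 5/56 + 1/4 + 3/7 + 4/7 + 1 = 131/56 ≈ 2.339 bits/symbol.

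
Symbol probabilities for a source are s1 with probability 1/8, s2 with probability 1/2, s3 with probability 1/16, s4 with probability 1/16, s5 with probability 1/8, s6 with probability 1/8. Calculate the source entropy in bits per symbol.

2.125 bits

Each probability is a power of 1/2, so log₂(1/p) is an integer.
H = Σ p·log₂(1/p) = 1/8·3 + 1/2·1 + 1/16·4 + 1/16·4 + 1/8·3 + 1/8·3 = 2.125 bits.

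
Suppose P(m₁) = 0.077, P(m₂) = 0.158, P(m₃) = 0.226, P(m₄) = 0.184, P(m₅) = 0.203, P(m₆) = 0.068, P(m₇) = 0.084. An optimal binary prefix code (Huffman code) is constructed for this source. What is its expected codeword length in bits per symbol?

2.716 bits/symbol

Repeatedly combine the two least-probable nodes; the expected code length is the sum of the merged weights.
merge 17/250 + 77/1000 → 29/200
merge 21/250 + 29/200 → 229/1000
merge 79/500 + 23/125 → 171/500
merge 203/1000 + 113/500 → 429/1000
merge 229/1000 + 171/500 → 571/1000
merge 429/1000 + 571/1000 → 1
L = 29/200 + 229/1000 + 171/500 + 429/1000 + 571/1000 + 1 = 679/250 = 2.716 bits/symbol.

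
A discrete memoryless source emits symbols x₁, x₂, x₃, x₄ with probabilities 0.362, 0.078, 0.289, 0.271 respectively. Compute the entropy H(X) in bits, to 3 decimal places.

H = −Σ pᵢ log₂ pᵢ.
−0.362·log₂(0.362) = 0.5307
−0.078·log₂(0.078) = 0.2871
−0.289·log₂(0.289) = 0.5176
−0.271·log₂(0.271) = 0.5105
Sum ≈ 1.8458 → 1.846 bits.

1.846 bits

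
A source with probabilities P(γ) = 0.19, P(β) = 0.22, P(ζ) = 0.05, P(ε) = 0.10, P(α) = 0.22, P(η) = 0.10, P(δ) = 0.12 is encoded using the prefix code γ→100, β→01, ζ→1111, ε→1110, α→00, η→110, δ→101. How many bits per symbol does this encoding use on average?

L̄ = Σ pᵢ·ℓᵢ = 0.19·3 + 0.22·2 + 0.05·4 + 0.10·4 + 0.22·2 + 0.10·3 + 0.12·3 = 2.71 bits/symbol.

2.71 bits/symbol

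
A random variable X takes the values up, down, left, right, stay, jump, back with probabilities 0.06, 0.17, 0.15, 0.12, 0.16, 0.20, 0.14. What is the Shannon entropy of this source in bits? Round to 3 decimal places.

H = −Σ pᵢ log₂ pᵢ.
−0.06·log₂(0.06) = 0.2435
−0.17·log₂(0.17) = 0.4346
−0.15·log₂(0.15) = 0.4105
−0.12·log₂(0.12) = 0.3671
−0.16·log₂(0.16) = 0.4230
−0.20·log₂(0.20) = 0.4644
−0.14·log₂(0.14) = 0.3971
Sum ≈ 2.7402 → 2.740 bits.

2.740 bits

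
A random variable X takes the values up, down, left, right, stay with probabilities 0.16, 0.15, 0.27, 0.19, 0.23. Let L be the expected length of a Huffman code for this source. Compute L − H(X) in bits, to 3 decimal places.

Entropy H = −Σ p log₂ p ≈ 2.2865 bits.
Huffman merges: 3/20+4/25→31/100; 19/100+23/100→21/50; 27/100+31/100→29/50; 21/50+29/50→1. L = 231/100 ≈ 2.3100.
L − H = 2.3100 − 2.2865 = 0.024 bits.

0.024 bits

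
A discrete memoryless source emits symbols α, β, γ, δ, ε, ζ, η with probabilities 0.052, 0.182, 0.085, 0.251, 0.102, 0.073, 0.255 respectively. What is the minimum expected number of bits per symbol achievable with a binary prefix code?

Repeatedly combine the two least-probable nodes; the expected code length is the sum of the merged weights.
merge 13/250 + 73/1000 → 1/8
merge 17/200 + 51/500 → 187/1000
merge 1/8 + 91/500 → 307/1000
merge 187/1000 + 251/1000 → 219/500
merge 51/200 + 307/1000 → 281/500
merge 219/500 + 281/500 → 1
L = 1/8 + 187/1000 + 307/1000 + 219/500 + 281/500 + 1 = 2619/1000 = 2.619 bits/symbol.

2.619 bits/symbol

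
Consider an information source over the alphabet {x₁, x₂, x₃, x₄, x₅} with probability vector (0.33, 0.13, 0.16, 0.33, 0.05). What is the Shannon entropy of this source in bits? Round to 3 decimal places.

H = −Σ pᵢ log₂ pᵢ.
−0.33·log₂(0.33) = 0.5278
−0.13·log₂(0.13) = 0.3826
−0.16·log₂(0.16) = 0.4230
−0.33·log₂(0.33) = 0.5278
−0.05·log₂(0.05) = 0.2161
Sum ≈ 2.0774 → 2.077 bits.

2.077 bits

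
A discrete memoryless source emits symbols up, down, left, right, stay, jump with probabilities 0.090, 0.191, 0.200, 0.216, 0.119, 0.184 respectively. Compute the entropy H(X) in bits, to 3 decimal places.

H = −Σ pᵢ log₂ pᵢ.
−0.090·log₂(0.090) = 0.3127
−0.191·log₂(0.191) = 0.4562
−0.200·log₂(0.200) = 0.4644
−0.216·log₂(0.216) = 0.4776
−0.119·log₂(0.119) = 0.3654
−0.184·log₂(0.184) = 0.4494
Sum ≈ 2.5256 → 2.526 bits.

2.526 bits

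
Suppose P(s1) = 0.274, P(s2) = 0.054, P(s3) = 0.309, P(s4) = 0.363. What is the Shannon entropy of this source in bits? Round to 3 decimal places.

H = −Σ pᵢ log₂ pᵢ.
−0.274·log₂(0.274) = 0.5118
−0.054·log₂(0.054) = 0.2274
−0.309·log₂(0.309) = 0.5235
−0.363·log₂(0.363) = 0.5307
Sum ≈ 1.7934 → 1.793 bits.

1.793 bits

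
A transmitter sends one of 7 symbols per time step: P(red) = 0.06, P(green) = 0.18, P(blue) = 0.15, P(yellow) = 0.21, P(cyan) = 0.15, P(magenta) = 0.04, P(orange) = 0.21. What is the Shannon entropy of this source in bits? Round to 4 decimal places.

H = −Σ pᵢ log₂ pᵢ.
−0.06·log₂(0.06) = 0.2435
−0.18·log₂(0.18) = 0.4453
−0.15·log₂(0.15) = 0.4105
−0.21·log₂(0.21) = 0.4728
−0.15·log₂(0.15) = 0.4105
−0.04·log₂(0.04) = 0.1858
−0.21·log₂(0.21) = 0.4728
Sum ≈ 2.6413 → 2.6413 bits.

2.6413 bits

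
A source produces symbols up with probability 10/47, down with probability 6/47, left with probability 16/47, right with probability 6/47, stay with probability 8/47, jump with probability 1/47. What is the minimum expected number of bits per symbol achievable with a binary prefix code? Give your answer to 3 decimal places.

2.426 bits/symbol

Repeatedly combine the two least-probable nodes; the expected code length is the sum of the merged weights.
merge 1/47 + 6/47 → 7/47
merge 6/47 + 7/47 → 13/47
merge 8/47 + 10/47 → 18/47
merge 13/47 + 16/47 → 29/47
merge 18/47 + 29/47 → 1
L = 7/47 + 13/47 + 18/47 + 29/47 + 1 = 114/47 ≈ 2.426 bits/symbol.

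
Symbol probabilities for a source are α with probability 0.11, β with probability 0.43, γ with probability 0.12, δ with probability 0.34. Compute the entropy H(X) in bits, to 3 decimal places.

1.770 bits

H = −Σ pᵢ log₂ pᵢ.
−0.11·log₂(0.11) = 0.3503
−0.43·log₂(0.43) = 0.5236
−0.12·log₂(0.12) = 0.3671
−0.34·log₂(0.34) = 0.5292
Sum ≈ 1.7701 → 1.770 bits.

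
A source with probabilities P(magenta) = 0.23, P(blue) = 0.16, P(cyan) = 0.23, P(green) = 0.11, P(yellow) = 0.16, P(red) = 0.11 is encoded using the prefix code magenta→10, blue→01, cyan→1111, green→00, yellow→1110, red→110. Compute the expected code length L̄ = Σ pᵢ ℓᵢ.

2.89 bits/symbol

L̄ = Σ pᵢ·ℓᵢ = 0.23·2 + 0.16·2 + 0.23·4 + 0.11·2 + 0.16·4 + 0.11·3 = 2.89 bits/symbol.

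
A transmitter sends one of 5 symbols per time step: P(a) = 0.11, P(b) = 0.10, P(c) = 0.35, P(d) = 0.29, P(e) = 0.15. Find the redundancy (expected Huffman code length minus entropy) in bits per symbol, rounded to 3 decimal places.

Entropy H = −Σ p log₂ p ≈ 2.1410 bits.
Huffman merges: 1/10+11/100→21/100; 3/20+21/100→9/25; 29/100+7/20→16/25; 9/25+16/25→1. L = 221/100 ≈ 2.2100.
L − H = 2.2100 − 2.1410 = 0.069 bits.

0.069 bits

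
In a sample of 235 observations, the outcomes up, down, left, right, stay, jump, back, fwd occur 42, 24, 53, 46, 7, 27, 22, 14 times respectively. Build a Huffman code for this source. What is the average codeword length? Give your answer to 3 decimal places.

Probabilities are the counts divided by 235.
Repeatedly combine the two least-probable nodes; the expected code length is the sum of the merged weights.
merge 7/235 + 14/235 → 21/235
merge 21/235 + 22/235 → 43/235
merge 24/235 + 27/235 → 51/235
merge 42/235 + 43/235 → 17/47
merge 46/235 + 51/235 → 97/235
merge 53/235 + 17/47 → 138/235
merge 97/235 + 138/235 → 1
L = 21/235 + 43/235 + 51/235 + 17/47 + 97/235 + 138/235 + 1 = 134/47 ≈ 2.851 bits/symbol.

2.851 bits/symbol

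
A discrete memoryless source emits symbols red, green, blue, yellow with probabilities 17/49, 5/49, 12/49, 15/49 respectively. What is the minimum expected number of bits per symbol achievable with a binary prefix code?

2 bits/symbol

Repeatedly combine the two least-probable nodes; the expected code length is the sum of the merged weights.
merge 5/49 + 12/49 → 17/49
merge 15/49 + 17/49 → 32/49
merge 17/49 + 32/49 → 1
L = 17/49 + 32/49 + 1 = 2 bits/symbol.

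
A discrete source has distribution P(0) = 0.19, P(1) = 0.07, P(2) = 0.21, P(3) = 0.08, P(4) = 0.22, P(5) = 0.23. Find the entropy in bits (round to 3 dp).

H = −Σ pᵢ log₂ pᵢ.
−0.19·log₂(0.19) = 0.4552
−0.07·log₂(0.07) = 0.2686
−0.21·log₂(0.21) = 0.4728
−0.08·log₂(0.08) = 0.2915
−0.22·log₂(0.22) = 0.4806
−0.23·log₂(0.23) = 0.4877
Sum ≈ 2.4564 → 2.456 bits.

2.456 bits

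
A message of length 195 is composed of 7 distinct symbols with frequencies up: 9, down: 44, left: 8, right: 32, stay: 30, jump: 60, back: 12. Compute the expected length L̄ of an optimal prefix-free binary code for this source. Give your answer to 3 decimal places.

2.538 bits/symbol

Probabilities are the counts divided by 195.
Repeatedly combine the two least-probable nodes; the expected code length is the sum of the merged weights.
merge 8/195 + 3/65 → 17/195
merge 4/65 + 17/195 → 29/195
merge 29/195 + 2/13 → 59/195
merge 32/195 + 44/195 → 76/195
merge 59/195 + 4/13 → 119/195
merge 76/195 + 119/195 → 1
L = 17/195 + 29/195 + 59/195 + 76/195 + 119/195 + 1 = 33/13 ≈ 2.538 bits/symbol.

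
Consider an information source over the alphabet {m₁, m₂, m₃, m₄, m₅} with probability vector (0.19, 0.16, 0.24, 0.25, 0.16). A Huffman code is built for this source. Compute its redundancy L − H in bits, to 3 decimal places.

0.025 bits

Entropy H = −Σ p log₂ p ≈ 2.2954 bits.
Huffman merges: 4/25+4/25→8/25; 19/100+6/25→43/100; 1/4+8/25→57/100; 43/100+57/100→1. L = 58/25 ≈ 2.3200.
L − H = 2.3200 − 2.2954 = 0.025 bits.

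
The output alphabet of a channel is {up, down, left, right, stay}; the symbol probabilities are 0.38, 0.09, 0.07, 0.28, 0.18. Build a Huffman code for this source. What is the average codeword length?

Repeatedly combine the two least-probable nodes; the expected code length is the sum of the merged weights.
merge 7/100 + 9/100 → 4/25
merge 4/25 + 9/50 → 17/50
merge 7/25 + 17/50 → 31/50
merge 19/50 + 31/50 → 1
L = 4/25 + 17/50 + 31/50 + 1 = 53/25 = 2.12 bits/symbol.

2.12 bits/symbol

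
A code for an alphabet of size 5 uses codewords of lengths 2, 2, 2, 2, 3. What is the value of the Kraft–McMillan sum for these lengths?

1.125

With common denominator 2^3 = 8: Σ 2^(−ℓᵢ) = 2/8 + 2/8 + 2/8 + 2/8 + 1/8 = 9/8 = 1.125.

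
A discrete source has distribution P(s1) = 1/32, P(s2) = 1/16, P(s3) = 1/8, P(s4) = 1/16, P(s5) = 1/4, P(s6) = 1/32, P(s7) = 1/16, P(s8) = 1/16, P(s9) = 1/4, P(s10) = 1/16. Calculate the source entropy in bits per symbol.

2.9375 bits

Each probability is a power of 1/2, so log₂(1/p) is an integer.
H = Σ p·log₂(1/p) = 1/32·5 + 1/16·4 + 1/8·3 + 1/16·4 + 1/4·2 + 1/32·5 + 1/16·4 + 1/16·4 + 1/4·2 + 1/16·4 = 2.9375 bits.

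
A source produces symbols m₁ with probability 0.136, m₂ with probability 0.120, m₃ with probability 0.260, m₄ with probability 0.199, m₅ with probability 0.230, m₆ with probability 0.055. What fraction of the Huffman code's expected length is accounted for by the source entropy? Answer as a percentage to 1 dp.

Entropy H = −Σ p log₂ p ≈ 2.4451 bits.
Huffman merges: 11/200+3/25→7/40; 17/125+7/40→311/1000; 199/1000+23/100→429/1000; 13/50+311/1000→571/1000; 429/1000+571/1000→1. L = 1243/500 ≈ 2.4860.
Efficiency = H/L = 2.4451/2.4860 = 98.4%.

98.4%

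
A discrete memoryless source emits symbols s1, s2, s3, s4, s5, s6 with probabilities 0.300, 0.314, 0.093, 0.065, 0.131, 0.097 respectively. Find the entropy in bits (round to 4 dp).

H = −Σ pᵢ log₂ pᵢ.
−0.300·log₂(0.300) = 0.5211
−0.314·log₂(0.314) = 0.5247
−0.093·log₂(0.093) = 0.3187
−0.065·log₂(0.065) = 0.2563
−0.131·log₂(0.131) = 0.3841
−0.097·log₂(0.097) = 0.3265
Sum ≈ 2.3315 → 2.3315 bits.

2.3315 bits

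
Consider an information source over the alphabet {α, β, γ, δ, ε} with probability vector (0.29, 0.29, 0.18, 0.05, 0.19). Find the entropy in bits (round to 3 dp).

H = −Σ pᵢ log₂ pᵢ.
−0.29·log₂(0.29) = 0.5179
−0.29·log₂(0.29) = 0.5179
−0.18·log₂(0.18) = 0.4453
−0.05·log₂(0.05) = 0.2161
−0.19·log₂(0.19) = 0.4552
Sum ≈ 2.1524 → 2.152 bits.

2.152 bits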